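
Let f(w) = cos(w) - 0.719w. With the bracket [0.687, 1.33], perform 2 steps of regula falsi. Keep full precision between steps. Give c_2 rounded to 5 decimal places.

0.88183

f(0.687000) = 0.279199, f(1.330000) = -0.717794
step 1: c = 0.867066, f(c) = 0.023645 > 0 → new bracket [0.867066, 1.330000]
step 2: c = 0.881830, f(c) = 0.001704 > 0 → new bracket [0.881830, 1.330000]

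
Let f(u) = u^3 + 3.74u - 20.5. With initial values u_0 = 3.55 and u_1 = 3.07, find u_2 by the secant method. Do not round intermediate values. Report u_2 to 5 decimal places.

f(u_0) = 37.515875, f(u_1) = 19.916243
u_2 = 3.070000 - (19.916243)·(3.070000 - 3.550000)/(19.916243 - (37.515875)) = 2.526818; f(u_2) = 5.083559

2.52682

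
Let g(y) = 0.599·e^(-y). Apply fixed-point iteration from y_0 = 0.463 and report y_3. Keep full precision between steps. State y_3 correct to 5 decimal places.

0.39718

y_1 = g(0.463000) = 0.377006
y_2 = g(0.377006) = 0.410861
y_3 = g(0.410861) = 0.397184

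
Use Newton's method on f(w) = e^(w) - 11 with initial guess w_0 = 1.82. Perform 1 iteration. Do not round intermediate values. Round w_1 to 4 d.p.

Newton update: w ← w − f(w)/f'(w).
f'(w) = e^(w)
w_0 = 1.820000: f = -4.828142, f' = 6.171858 → w_1 = 1.820000 - (-4.828142)/(6.171858) = 2.602283

2.6023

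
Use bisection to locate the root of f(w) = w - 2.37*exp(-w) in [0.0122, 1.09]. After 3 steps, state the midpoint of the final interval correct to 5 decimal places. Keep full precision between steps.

0.88791

f(0.012200) = -2.329062, f(1.090000) = 0.293167 (opposite signs)
step 1: m = 0.551100, f(m) = -0.814768 < 0 → root in [0.551100, 1.090000]
step 2: m = 0.820550, f(m) = -0.222699 < 0 → root in [0.820550, 1.090000]
step 3: m = 0.955275, f(m) = 0.043521 > 0 → root in [0.820550, 0.955275]
Midpoint of [0.820550, 0.955275] = 0.887913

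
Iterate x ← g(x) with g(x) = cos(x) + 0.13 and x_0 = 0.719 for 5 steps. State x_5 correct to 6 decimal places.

x_1 = g(0.719000) = 0.882465
x_2 = g(0.882465) = 0.765250
x_3 = g(0.765250) = 0.851210
x_4 = g(0.851210) = 0.789074
x_5 = g(0.789074) = 0.834503

0.834503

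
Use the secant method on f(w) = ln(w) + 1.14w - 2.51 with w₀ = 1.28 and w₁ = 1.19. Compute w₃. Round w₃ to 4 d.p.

Secant update: w_(k+1) = w_k − f(w_k)·(w_k − w_(k-1))/(f(w_k) − f(w_(k-1))).
f(w_0) = -0.803940, f(w_1) = -0.979447
w_2 = 1.190000 - (-0.979447)·(1.190000 - 1.280000)/(-0.979447 - (-0.803940)) = 1.692261; f(w_2) = -0.054757
w_3 = 1.692261 - (-0.054757)·(1.692261 - 1.190000)/(-0.054757 - (-0.979447)) = 1.722003; f(w_3) = -0.003428

1.7220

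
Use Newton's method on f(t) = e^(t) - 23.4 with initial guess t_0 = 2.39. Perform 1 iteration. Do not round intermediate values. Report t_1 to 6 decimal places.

Newton update: t ← t − f(t)/f'(t).
f'(t) = e^(t)
t_0 = 2.390000: f = -12.486506, f' = 10.913494 → t_1 = 2.390000 - (-12.486506)/(10.913494) = 3.534135

3.534135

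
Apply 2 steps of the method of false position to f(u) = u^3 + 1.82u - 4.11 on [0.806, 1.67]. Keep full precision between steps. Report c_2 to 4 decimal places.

f(0.806000) = -2.119473, f(1.670000) = 3.586863
step 1: c = 1.126911, f(c) = -0.627927 < 0 → new bracket [1.126911, 1.670000]
step 2: c = 1.207821, f(c) = -0.149757 < 0 → new bracket [1.207821, 1.670000]

1.2078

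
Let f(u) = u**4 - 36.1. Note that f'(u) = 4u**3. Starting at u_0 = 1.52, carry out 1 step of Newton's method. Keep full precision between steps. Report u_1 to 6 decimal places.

u_0 = 1.520000: f = -30.762052, f' = 14.047232 → u_1 = 1.520000 - (-30.762052)/(14.047232) = 3.709901

3.709901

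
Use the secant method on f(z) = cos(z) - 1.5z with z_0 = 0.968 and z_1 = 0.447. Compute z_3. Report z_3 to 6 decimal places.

0.563790

f(z_0) = -0.885052, f(z_1) = 0.231248
z_2 = 0.447000 - (0.231248)·(0.447000 - 0.968000)/(0.231248 - (-0.885052)) = 0.554928; f(z_2) = 0.017546
z_3 = 0.554928 - (0.017546)·(0.554928 - 0.447000)/(0.017546 - (0.231248)) = 0.563790; f(z_3) = -0.000448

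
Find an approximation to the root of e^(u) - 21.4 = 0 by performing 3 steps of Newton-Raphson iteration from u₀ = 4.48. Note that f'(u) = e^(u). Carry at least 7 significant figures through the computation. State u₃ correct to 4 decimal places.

3.0781

Newton update: u ← u − f(u)/f'(u).
u_0 = 4.480000: f = 66.834673, f' = 88.234673 → u_1 = 4.480000 - (66.834673)/(88.234673) = 3.722535
u_1 = 3.722535: f = 19.969134, f' = 41.369134 → u_2 = 3.722535 - (19.969134)/(41.369134) = 3.239829
u_2 = 3.239829: f = 4.129354, f' = 25.529354 → u_3 = 3.239829 - (4.129354)/(25.529354) = 3.078080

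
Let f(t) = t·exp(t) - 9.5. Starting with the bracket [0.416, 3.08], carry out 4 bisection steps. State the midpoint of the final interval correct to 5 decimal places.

f(0.416000) = -8.869391, f(3.080000) = 57.515879 (opposite signs)
step 1: m = 1.748000, f(m) = 0.538947 > 0 → root in [0.416000, 1.748000]
step 2: m = 1.082000, f(m) = -6.307478 < 0 → root in [1.082000, 1.748000]
step 3: m = 1.415000, f(m) = -3.675172 < 0 → root in [1.415000, 1.748000]
step 4: m = 1.581500, f(m) = -1.810362 < 0 → root in [1.581500, 1.748000]
Midpoint of [1.581500, 1.748000] = 1.664750

1.66475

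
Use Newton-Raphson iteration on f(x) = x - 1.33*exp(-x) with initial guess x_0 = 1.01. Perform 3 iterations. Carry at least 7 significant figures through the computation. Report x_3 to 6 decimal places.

0.676299

f'(x) = 1 + 1.33*exp(-x)
x_0 = 1.010000: f = 0.525589, f' = 1.484411 → x_1 = 1.010000 - (0.525589)/(1.484411) = 0.655928
x_1 = 0.655928: f = -0.034289, f' = 1.690217 → x_2 = 0.655928 - (-0.034289)/(1.690217) = 0.676215
x_2 = 0.676215: f = -0.000141, f' = 1.676356 → x_3 = 0.676215 - (-0.000141)/(1.676356) = 0.676299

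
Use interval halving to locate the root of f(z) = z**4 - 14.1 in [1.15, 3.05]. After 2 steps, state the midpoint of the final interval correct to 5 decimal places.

1.86250

f(1.150000) = -12.350994, f(3.050000) = 72.436506 (opposite signs)
step 1: m = 2.100000, f(m) = 5.348100 > 0 → root in [1.150000, 2.100000]
step 2: m = 1.625000, f(m) = -7.127100 < 0 → root in [1.625000, 2.100000]
Midpoint of [1.625000, 2.100000] = 1.862500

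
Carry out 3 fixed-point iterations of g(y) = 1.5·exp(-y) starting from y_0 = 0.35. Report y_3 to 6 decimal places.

y_1 = g(0.350000) = 1.057032
y_2 = g(1.057032) = 0.521228
y_3 = g(0.521228) = 0.890686

0.890686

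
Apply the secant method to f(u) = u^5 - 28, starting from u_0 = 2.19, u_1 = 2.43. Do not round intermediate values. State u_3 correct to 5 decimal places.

1.97982

Secant update: u_(k+1) = u_k − f(u_k)·(u_k − u_(k-1))/(f(u_k) − f(u_(k-1))).
f(u_0) = 22.375640, f(u_1) = 56.728861
u_2 = 2.430000 - (56.728861)·(2.430000 - 2.190000)/(56.728861 - (22.375640)) = 2.033678; f(u_2) = 6.786544
u_3 = 2.033678 - (6.786544)·(2.033678 - 2.430000)/(6.786544 - (56.728861)) = 1.979823; f(u_3) = 2.418089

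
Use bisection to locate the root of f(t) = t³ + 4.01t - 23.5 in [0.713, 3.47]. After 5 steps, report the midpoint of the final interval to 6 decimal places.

f(0.713000) = -20.278403, f(3.470000) = 32.196623 (opposite signs)
step 1: m = 2.091500, f(m) = -5.964085 < 0 → root in [2.091500, 3.470000]
step 2: m = 2.780750, f(m) = 9.153153 > 0 → root in [2.091500, 2.780750]
step 3: m = 2.436125, f(m) = 0.726545 > 0 → root in [2.091500, 2.436125]
step 4: m = 2.263813, f(m) = -2.820419 < 0 → root in [2.263813, 2.436125]
step 5: m = 2.349969, f(m) = -1.099268 < 0 → root in [2.349969, 2.436125]
Midpoint of [2.349969, 2.436125] = 2.393047

2.393047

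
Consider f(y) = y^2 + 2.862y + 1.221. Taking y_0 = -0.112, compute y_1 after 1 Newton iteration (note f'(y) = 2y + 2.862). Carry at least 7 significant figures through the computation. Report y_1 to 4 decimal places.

y_0 = -0.112000: f = 0.913000, f' = 2.638000 → y_1 = -0.112000 - (0.913000)/(2.638000) = -0.458096

-0.4581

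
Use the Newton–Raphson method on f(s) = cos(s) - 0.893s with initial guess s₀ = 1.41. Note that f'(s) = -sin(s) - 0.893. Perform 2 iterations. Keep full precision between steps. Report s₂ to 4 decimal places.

s_0 = 1.410000: f = -1.099026, f' = -1.880100 → s_1 = 1.410000 - (-1.099026)/(-1.880100) = 0.825443
s_1 = 0.825443: f = -0.058889, f' = -1.627848 → s_2 = 0.825443 - (-0.058889)/(-1.627848) = 0.789267

0.7893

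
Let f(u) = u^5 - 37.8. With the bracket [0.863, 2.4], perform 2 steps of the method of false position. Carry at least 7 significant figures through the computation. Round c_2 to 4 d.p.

1.9114

f(0.863000) = -37.321310, f(2.400000) = 41.826240
step 1: c = 1.587758, f(c) = -27.709281 < 0 → new bracket [1.587758, 2.400000]
step 2: c = 1.911429, f(c) = -12.285251 < 0 → new bracket [1.911429, 2.400000]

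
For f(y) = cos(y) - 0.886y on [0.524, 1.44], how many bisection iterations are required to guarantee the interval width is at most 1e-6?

Initial width b − a = 1.44 − 0.524 = 0.916000.
After n steps the width is (b−a)/2^n; need (b−a)/2^n ≤ 1e-6.
So n ≥ log₂(0.916000/1e-6) = log₂(916000.0000) ≈ 19.8050.
Hence n = 20.

20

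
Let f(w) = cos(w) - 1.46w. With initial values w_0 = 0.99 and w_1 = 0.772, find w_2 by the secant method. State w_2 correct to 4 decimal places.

0.5879

f(w_0) = -0.896710, f(w_1) = -0.410603
w_2 = 0.772000 - (-0.410603)·(0.772000 - 0.990000)/(-0.410603 - (-0.896710)) = 0.587861; f(w_2) = -0.026147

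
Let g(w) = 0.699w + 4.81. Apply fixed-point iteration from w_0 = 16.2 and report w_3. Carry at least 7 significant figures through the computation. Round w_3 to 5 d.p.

16.05518

w_1 = g(16.200000) = 16.133800
w_2 = g(16.133800) = 16.087526
w_3 = g(16.087526) = 16.055181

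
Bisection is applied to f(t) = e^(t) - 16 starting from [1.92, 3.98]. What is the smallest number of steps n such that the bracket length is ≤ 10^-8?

Initial width b − a = 3.98 − 1.92 = 2.060000.
After n steps the width is (b−a)/2^n; need (b−a)/2^n ≤ 10^-8.
So n ≥ log₂(2.060000/10^-8) = log₂(206000000.0000) ≈ 27.6181.
Hence n = 28.

28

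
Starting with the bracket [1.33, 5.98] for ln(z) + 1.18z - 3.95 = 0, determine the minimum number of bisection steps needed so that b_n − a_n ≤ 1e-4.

Initial width b − a = 5.98 − 1.33 = 4.650000.
After n steps the width is (b−a)/2^n; need (b−a)/2^n ≤ 1e-4.
So n ≥ log₂(4.650000/1e-4) = log₂(46500.0000) ≈ 15.5049.
Hence n = 16.

16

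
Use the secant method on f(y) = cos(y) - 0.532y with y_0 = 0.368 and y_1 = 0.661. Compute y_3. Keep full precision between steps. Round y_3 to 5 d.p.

0.99934

Secant update: y_(k+1) = y_k − f(y_k)·(y_k − y_(k-1))/(f(y_k) − f(y_(k-1))).
f(y_0) = 0.737273, f(y_1) = 0.437727
y_2 = 0.661000 - (0.437727)·(0.661000 - 0.368000)/(0.437727 - (0.737273)) = 1.089161; f(y_2) = -0.116205
y_3 = 1.089161 - (-0.116205)·(1.089161 - 0.661000)/(-0.116205 - (0.437727)) = 0.999341; f(y_3) = 0.009208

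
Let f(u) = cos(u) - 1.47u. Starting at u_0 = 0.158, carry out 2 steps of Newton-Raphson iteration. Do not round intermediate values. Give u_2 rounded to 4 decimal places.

f'(u) = -sin(u) - 1.47
u_0 = 0.158000: f = 0.755284, f' = -1.627343 → u_1 = 0.158000 - (0.755284)/(-1.627343) = 0.622121
u_1 = 0.622121: f = -0.101873, f' = -2.052760 → u_2 = 0.622121 - (-0.101873)/(-2.052760) = 0.572493

0.5725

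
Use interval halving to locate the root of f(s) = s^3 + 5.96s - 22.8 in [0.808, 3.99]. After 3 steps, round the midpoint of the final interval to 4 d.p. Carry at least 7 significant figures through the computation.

f(0.808000) = -17.456806, f(3.990000) = 64.501599 (opposite signs)
step 1: m = 2.399000, f(m) = 5.304767 > 0 → root in [0.808000, 2.399000]
step 2: m = 1.603500, f(m) = -9.120201 < 0 → root in [1.603500, 2.399000]
step 3: m = 2.001250, f(m) = -2.857541 < 0 → root in [2.001250, 2.399000]
Midpoint of [2.001250, 2.399000] = 2.200125

2.2001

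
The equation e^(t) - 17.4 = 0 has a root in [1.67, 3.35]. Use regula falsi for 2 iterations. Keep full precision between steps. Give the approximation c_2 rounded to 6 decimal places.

2.783037

f(1.670000) = -12.087832, f(3.350000) = 11.102734
step 1: c = 2.545682, f(c) = -4.648080 < 0 → new bracket [2.545682, 3.350000]
step 2: c = 2.783037, f(c) = -1.231953 < 0 → new bracket [2.783037, 3.350000]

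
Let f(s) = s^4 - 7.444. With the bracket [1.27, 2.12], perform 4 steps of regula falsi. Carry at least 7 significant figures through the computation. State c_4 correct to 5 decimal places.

1.64558

False-position update: c = (a·f(b) − b·f(a))/(f(b) − f(a)); replace the endpoint whose sign matches f(c).
f(1.270000) = -4.842554, f(2.120000) = 12.755631
step 1: c = 1.503897, f(c) = -2.328679 < 0 → new bracket [1.503897, 2.120000]
step 2: c = 1.599010, f(c) = -0.906607 < 0 → new bracket [1.599010, 2.120000]
step 3: c = 1.633582, f(c) = -0.322626 < 0 → new bracket [1.633582, 2.120000]
step 4: c = 1.645581, f(c) = -0.111071 < 0 → new bracket [1.645581, 2.120000]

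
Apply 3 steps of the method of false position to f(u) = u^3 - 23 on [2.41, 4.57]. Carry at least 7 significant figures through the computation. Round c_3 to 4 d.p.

False-position update: c = (a·f(b) − b·f(a))/(f(b) − f(a)); replace the endpoint whose sign matches f(c).
f(2.410000) = -9.002479, f(4.570000) = 72.443993
step 1: c = 2.648750, f(c) = -4.416695 < 0 → new bracket [2.648750, 4.570000]
step 2: c = 2.759152, f(c) = -1.994795 < 0 → new bracket [2.759152, 4.570000]
step 3: c = 2.807679, f(c) = -0.866898 < 0 → new bracket [2.807679, 4.570000]

2.8077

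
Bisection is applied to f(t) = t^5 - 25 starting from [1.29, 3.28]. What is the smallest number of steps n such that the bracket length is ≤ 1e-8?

Initial width b − a = 3.28 − 1.29 = 1.990000.
After n steps the width is (b−a)/2^n; need (b−a)/2^n ≤ 1e-8.
So n ≥ log₂(1.990000/1e-8) = log₂(199000000.0000) ≈ 27.5682.
Hence n = 28.

28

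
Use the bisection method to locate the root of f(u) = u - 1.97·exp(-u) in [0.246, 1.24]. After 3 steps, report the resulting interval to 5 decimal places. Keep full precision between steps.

f(0.246000) = -1.294387, f(1.240000) = 0.669913 (opposite signs)
step 1: m = 0.743000, f(m) = -0.194099 < 0 → root in [0.743000, 1.240000]
step 2: m = 0.991500, f(m) = 0.260591 > 0 → root in [0.743000, 0.991500]
step 3: m = 0.867250, f(m) = 0.039643 > 0 → root in [0.743000, 0.867250]

[0.74300, 0.86725]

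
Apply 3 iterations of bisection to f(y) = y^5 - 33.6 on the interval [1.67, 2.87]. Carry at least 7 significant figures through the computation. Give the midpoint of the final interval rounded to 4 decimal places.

f(1.670000) = -20.610801, f(2.870000) = 161.119517 (opposite signs)
step 1: m = 2.270000, f(m) = 26.673899 > 0 → root in [1.670000, 2.270000]
step 2: m = 1.970000, f(m) = -3.929072 < 0 → root in [1.970000, 2.270000]
step 3: m = 2.120000, f(m) = 9.223218 > 0 → root in [1.970000, 2.120000]
Midpoint of [1.970000, 2.120000] = 2.045000

2.0450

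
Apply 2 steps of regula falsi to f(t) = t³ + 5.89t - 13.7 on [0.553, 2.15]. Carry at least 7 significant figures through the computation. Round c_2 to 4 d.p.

f(0.553000) = -10.273718, f(2.150000) = 8.901875
step 1: c = 1.408626, f(c) = -2.608164 < 0 → new bracket [1.408626, 2.150000]
step 2: c = 1.576620, f(c) = -0.494651 < 0 → new bracket [1.576620, 2.150000]

1.5766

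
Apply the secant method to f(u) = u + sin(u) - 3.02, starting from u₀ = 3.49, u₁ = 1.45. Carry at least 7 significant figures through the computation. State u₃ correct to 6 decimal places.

f(u_0) = 0.128599, f(u_1) = -0.577287
u_2 = 1.450000 - (-0.577287)·(1.450000 - 3.490000)/(-0.577287 - (0.128599)) = 3.118351; f(u_2) = 0.121591
u_3 = 3.118351 - (0.121591)·(3.118351 - 1.450000)/(0.121591 - (-0.577287)) = 2.828092; f(u_3) = 0.116483

2.828092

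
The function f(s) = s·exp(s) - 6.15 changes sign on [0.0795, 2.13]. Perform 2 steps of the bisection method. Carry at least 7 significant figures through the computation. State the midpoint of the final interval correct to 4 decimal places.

f(0.079500) = -6.063922, f(2.130000) = 11.773666 (opposite signs)
step 1: m = 1.104750, f(m) = -2.815346 < 0 → root in [1.104750, 2.130000]
step 2: m = 1.617375, f(m) = 2.001317 > 0 → root in [1.104750, 1.617375]
Midpoint of [1.104750, 1.617375] = 1.361063

1.3611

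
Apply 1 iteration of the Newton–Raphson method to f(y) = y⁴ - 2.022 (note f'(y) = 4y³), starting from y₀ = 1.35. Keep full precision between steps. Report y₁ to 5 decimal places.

1.21796

y_0 = 1.350000: f = 1.299506, f' = 9.841500 → y_1 = 1.350000 - (1.299506)/(9.841500) = 1.217956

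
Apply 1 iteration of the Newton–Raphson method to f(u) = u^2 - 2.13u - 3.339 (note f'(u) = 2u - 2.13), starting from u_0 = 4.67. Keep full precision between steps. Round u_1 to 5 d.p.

3.48792

Newton update: u ← u − f(u)/f'(u).
u_0 = 4.670000: f = 8.522800, f' = 7.210000 → u_1 = 4.670000 - (8.522800)/(7.210000) = 3.487920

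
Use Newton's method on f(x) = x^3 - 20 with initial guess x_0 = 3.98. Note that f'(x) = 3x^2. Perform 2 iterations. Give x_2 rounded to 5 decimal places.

Newton update: x ← x − f(x)/f'(x).
x_0 = 3.980000: f = 43.044792, f' = 47.521200 → x_1 = 3.980000 - (43.044792)/(47.521200) = 3.074198
x_1 = 3.074198: f = 9.053306, f' = 28.352082 → x_2 = 3.074198 - (9.053306)/(28.352082) = 2.754881

2.75488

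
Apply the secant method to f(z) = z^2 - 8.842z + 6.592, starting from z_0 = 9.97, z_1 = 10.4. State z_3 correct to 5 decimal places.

8.11605

f(z_0) = 17.838160, f(z_1) = 22.795200
z_2 = 10.400000 - (22.795200)·(10.400000 - 9.970000)/(22.795200 - (17.838160)) = 8.422623; f(z_2) = 3.059747
z_3 = 8.422623 - (3.059747)·(8.422623 - 10.400000)/(3.059747 - (22.795200)) = 8.116054; f(z_3) = 0.700186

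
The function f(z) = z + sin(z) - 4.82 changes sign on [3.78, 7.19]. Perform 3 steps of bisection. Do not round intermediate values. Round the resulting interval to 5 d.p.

[5.48500, 5.91125]

f(3.780000) = -1.635917, f(7.190000) = 3.157545 (opposite signs)
step 1: m = 5.485000, f(m) = -0.051091 < 0 → root in [5.485000, 7.190000]
step 2: m = 6.337500, f(m) = 1.571788 > 0 → root in [5.485000, 6.337500]
step 3: m = 5.911250, f(m) = 0.727831 > 0 → root in [5.485000, 5.911250]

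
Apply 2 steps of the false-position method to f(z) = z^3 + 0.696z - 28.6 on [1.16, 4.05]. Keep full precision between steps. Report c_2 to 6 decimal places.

2.765568

f(1.160000) = -26.231744, f(4.050000) = 40.648925
step 1: c = 2.293508, f(c) = -14.939464 < 0 → new bracket [2.293508, 4.050000]
step 2: c = 2.765568, f(c) = -5.523098 < 0 → new bracket [2.765568, 4.050000]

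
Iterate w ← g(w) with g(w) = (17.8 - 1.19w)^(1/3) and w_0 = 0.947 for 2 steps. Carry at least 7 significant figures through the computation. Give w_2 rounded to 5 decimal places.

2.45298

w_1 = g(0.947000) = 2.554692
w_2 = g(2.554692) = 2.452984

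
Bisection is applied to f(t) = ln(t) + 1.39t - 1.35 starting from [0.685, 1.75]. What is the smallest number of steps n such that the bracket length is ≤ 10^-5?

Initial width b − a = 1.75 − 0.685 = 1.065000.
After n steps the width is (b−a)/2^n; need (b−a)/2^n ≤ 10^-5.
So n ≥ log₂(1.065000/10^-5) = log₂(106500.0000) ≈ 16.7005.
Hence n = 17.

17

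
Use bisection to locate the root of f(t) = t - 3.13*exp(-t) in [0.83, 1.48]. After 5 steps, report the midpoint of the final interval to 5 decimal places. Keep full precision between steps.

1.06359

f(0.830000) = -0.534834, f(1.480000) = 0.767494 (opposite signs)
step 1: m = 1.155000, f(m) = 0.168870 > 0 → root in [0.830000, 1.155000]
step 2: m = 0.992500, f(m) = -0.167631 < 0 → root in [0.992500, 1.155000]
step 3: m = 1.073750, f(m) = 0.004152 > 0 → root in [0.992500, 1.073750]
step 4: m = 1.033125, f(m) = -0.080820 < 0 → root in [1.033125, 1.073750]
step 5: m = 1.053438, f(m) = -0.038109 < 0 → root in [1.053438, 1.073750]
Midpoint of [1.053438, 1.073750] = 1.063594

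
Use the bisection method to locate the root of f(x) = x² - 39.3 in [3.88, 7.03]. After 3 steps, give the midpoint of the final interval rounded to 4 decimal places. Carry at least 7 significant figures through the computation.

6.4394

f(3.880000) = -24.245600, f(7.030000) = 10.120900 (opposite signs)
step 1: m = 5.455000, f(m) = -9.542975 < 0 → root in [5.455000, 7.030000]
step 2: m = 6.242500, f(m) = -0.331194 < 0 → root in [6.242500, 7.030000]
step 3: m = 6.636250, f(m) = 4.739814 > 0 → root in [6.242500, 6.636250]
Midpoint of [6.242500, 6.636250] = 6.439375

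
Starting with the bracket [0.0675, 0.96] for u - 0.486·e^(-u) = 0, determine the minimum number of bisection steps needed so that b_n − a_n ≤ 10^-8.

27

Initial width b − a = 0.96 − 0.0675 = 0.892500.
After n steps the width is (b−a)/2^n; need (b−a)/2^n ≤ 10^-8.
So n ≥ log₂(0.892500/10^-8) = log₂(89250000.0000) ≈ 26.4113.
Hence n = 27.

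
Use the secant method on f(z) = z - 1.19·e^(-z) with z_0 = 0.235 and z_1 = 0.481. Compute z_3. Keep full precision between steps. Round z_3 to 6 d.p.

f(z_0) = -0.705779, f(z_1) = -0.254616
z_2 = 0.481000 - (-0.254616)·(0.481000 - 0.235000)/(-0.254616 - (-0.705779)) = 0.619831; f(z_2) = -0.020430
z_3 = 0.619831 - (-0.020430)·(0.619831 - 0.481000)/(-0.020430 - (-0.254616)) = 0.631943; f(z_3) = -0.000611

0.631943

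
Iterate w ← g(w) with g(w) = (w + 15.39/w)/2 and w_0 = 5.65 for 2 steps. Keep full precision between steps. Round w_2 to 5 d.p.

w_1 = g(5.650000) = 4.186947
w_2 = g(4.186947) = 3.931328

3.93133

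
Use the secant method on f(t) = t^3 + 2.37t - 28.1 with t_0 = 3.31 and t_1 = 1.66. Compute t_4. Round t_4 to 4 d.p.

2.7736

Secant update: t_(k+1) = t_k − f(t_k)·(t_k − t_(k-1))/(f(t_k) − f(t_(k-1))).
f(t_0) = 16.009391, f(t_1) = -19.591504
t_2 = 1.660000 - (-19.591504)·(1.660000 - 3.310000)/(-19.591504 - (16.009391)) = 2.568010; f(t_2) = -5.078616
t_3 = 2.568010 - (-5.078616)·(2.568010 - 1.660000)/(-5.078616 - (-19.591504)) = 2.885758; f(t_3) = 2.770683
t_4 = 2.885758 - (2.770683)·(2.885758 - 2.568010)/(2.770683 - (-5.078616)) = 2.773598; f(t_4) = -0.189713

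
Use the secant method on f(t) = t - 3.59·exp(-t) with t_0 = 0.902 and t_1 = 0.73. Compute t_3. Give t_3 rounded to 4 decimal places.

f(t_0) = -0.554669, f(t_1) = -1.000053
t_2 = 0.730000 - (-1.000053)·(0.730000 - 0.902000)/(-1.000053 - (-0.554669)) = 1.116204; f(t_2) = -0.059596
t_3 = 1.116204 - (-0.059596)·(1.116204 - 0.730000)/(-0.059596 - (-1.000053)) = 1.140677; f(t_3) = -0.006696

1.1407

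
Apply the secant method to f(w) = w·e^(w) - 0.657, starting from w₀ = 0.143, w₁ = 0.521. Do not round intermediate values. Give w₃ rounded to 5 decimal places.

Secant update: w_(k+1) = w_k − f(w_k)·(w_k − w_(k-1))/(f(w_k) − f(w_(k-1))).
f(w_0) = -0.492017, f(w_1) = 0.220213
w_2 = 0.521000 - (0.220213)·(0.521000 - 0.143000)/(0.220213 - (-0.492017)) = 0.404127; f(w_2) = -0.051621
w_3 = 0.404127 - (-0.051621)·(0.404127 - 0.521000)/(-0.051621 - (0.220213)) = 0.426321; f(w_3) = -0.004042

0.42632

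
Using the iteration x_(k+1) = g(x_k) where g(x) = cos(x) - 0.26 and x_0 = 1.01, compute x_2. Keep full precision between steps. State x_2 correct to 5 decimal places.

x_1 = g(1.010000) = 0.271861
x_2 = g(0.271861) = 0.703273

0.70327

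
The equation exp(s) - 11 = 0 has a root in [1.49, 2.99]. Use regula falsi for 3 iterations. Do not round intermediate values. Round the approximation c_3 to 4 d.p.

2.3777

f(1.490000) = -6.562904, f(2.990000) = 8.885682
step 1: c = 2.127233, f(c) = -2.608381 < 0 → new bracket [2.127233, 2.990000]
step 2: c = 2.323024, f(c) = -0.793512 < 0 → new bracket [2.323024, 2.990000]
step 3: c = 2.377703, f(c) = -0.219886 < 0 → new bracket [2.377703, 2.990000]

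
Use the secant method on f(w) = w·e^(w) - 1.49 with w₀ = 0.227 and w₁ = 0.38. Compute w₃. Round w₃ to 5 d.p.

Secant update: w_(k+1) = w_k − f(w_k)·(w_k − w_(k-1))/(f(w_k) − f(w_(k-1))).
f(w_0) = -1.205154, f(w_1) = -0.934332
w_2 = 0.380000 - (-0.934332)·(0.380000 - 0.227000)/(-0.934332 - (-1.205154)) = 0.907848; f(w_2) = 0.760540
w_3 = 0.907848 - (0.760540)·(0.907848 - 0.380000)/(0.760540 - (-0.934332)) = 0.670987; f(w_3) = -0.177438

0.67099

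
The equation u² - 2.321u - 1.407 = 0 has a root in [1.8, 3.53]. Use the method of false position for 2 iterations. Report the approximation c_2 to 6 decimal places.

f(1.800000) = -2.344800, f(3.530000) = 2.860770
step 1: c = 2.579262, f(c) = -0.740874 < 0 → new bracket [2.579262, 3.530000]
step 2: c = 2.774833, f(c) = -0.147689 < 0 → new bracket [2.774833, 3.530000]

2.774833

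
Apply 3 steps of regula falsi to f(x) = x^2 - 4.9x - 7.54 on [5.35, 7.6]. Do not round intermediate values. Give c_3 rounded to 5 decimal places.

6.12599

f(5.350000) = -5.132500, f(7.600000) = 12.980000
step 1: c = 5.987578, f(c) = -1.028044 < 0 → new bracket [5.987578, 7.600000]
step 2: c = 6.105913, f(c) = -0.176803 < 0 → new bracket [6.105913, 7.600000]
step 3: c = 6.125990, f(c) = -0.029595 < 0 → new bracket [6.125990, 7.600000]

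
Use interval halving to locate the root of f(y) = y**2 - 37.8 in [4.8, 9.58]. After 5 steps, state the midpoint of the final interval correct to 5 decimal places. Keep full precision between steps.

6.21906

f(4.800000) = -14.760000, f(9.580000) = 53.976400 (opposite signs)
step 1: m = 7.190000, f(m) = 13.896100 > 0 → root in [4.800000, 7.190000]
step 2: m = 5.995000, f(m) = -1.859975 < 0 → root in [5.995000, 7.190000]
step 3: m = 6.592500, f(m) = 5.661056 > 0 → root in [5.995000, 6.592500]
step 4: m = 6.293750, f(m) = 1.811289 > 0 → root in [5.995000, 6.293750]
step 5: m = 6.144375, f(m) = -0.046656 < 0 → root in [6.144375, 6.293750]
Midpoint of [6.144375, 6.293750] = 6.219062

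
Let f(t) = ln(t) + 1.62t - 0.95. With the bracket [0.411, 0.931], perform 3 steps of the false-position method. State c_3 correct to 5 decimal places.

False-position update: c = (a·f(b) − b·f(a))/(f(b) − f(a)); replace the endpoint whose sign matches f(c).
f(0.411000) = -1.173342, f(0.931000) = 0.486724
step 1: c = 0.778538, f(c) = 0.060895 > 0 → new bracket [0.411000, 0.778538]
step 2: c = 0.760405, f(c) = 0.007951 > 0 → new bracket [0.411000, 0.760405]
step 3: c = 0.758053, f(c) = 0.001044 > 0 → new bracket [0.411000, 0.758053]

0.75805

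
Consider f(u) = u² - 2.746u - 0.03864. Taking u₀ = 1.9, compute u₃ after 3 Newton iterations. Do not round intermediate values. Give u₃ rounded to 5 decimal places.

2.76462

Newton update: u ← u − f(u)/f'(u).
f'(u) = 2u - 2.746
u_0 = 1.900000: f = -1.646040, f' = 1.054000 → u_1 = 1.900000 - (-1.646040)/(1.054000) = 3.461708
u_1 = 3.461708: f = 2.438931, f' = 4.177416 → u_2 = 3.461708 - (2.438931)/(4.177416) = 2.877870
u_2 = 2.877870: f = 0.340866, f' = 3.009741 → u_3 = 2.877870 - (0.340866)/(3.009741) = 2.764616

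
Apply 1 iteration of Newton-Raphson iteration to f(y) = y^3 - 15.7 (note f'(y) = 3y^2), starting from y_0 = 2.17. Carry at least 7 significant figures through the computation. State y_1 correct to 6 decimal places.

2.558037

y_0 = 2.170000: f = -5.481687, f' = 14.126700 → y_1 = 2.170000 - (-5.481687)/(14.126700) = 2.558037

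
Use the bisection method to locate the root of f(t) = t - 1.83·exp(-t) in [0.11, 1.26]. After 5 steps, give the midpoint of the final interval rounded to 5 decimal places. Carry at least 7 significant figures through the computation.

f(0.110000) = -1.529376, f(1.260000) = 0.740913 (opposite signs)
step 1: m = 0.685000, f(m) = -0.237485 < 0 → root in [0.685000, 1.260000]
step 2: m = 0.972500, f(m) = 0.280510 > 0 → root in [0.685000, 0.972500]
step 3: m = 0.828750, f(m) = 0.029782 > 0 → root in [0.685000, 0.828750]
step 4: m = 0.756875, f(m) = -0.101633 < 0 → root in [0.756875, 0.828750]
step 5: m = 0.792813, f(m) = -0.035391 < 0 → root in [0.792813, 0.828750]
Midpoint of [0.792813, 0.828750] = 0.810781

0.81078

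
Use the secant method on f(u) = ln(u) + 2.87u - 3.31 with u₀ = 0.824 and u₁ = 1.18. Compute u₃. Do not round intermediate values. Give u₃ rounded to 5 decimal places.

f(u_0) = -1.138705, f(u_1) = 0.242114
u_2 = 1.180000 - (0.242114)·(1.180000 - 0.824000)/(0.242114 - (-1.138705)) = 1.117579; f(u_2) = 0.008615
u_3 = 1.117579 - (0.008615)·(1.117579 - 1.180000)/(0.008615 - (0.242114)) = 1.115276; f(u_3) = -0.000058

1.11528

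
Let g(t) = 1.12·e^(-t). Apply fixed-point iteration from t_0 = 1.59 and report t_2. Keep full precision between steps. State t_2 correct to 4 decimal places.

t_1 = g(1.590000) = 0.228397
t_2 = g(0.228397) = 0.891306

0.8913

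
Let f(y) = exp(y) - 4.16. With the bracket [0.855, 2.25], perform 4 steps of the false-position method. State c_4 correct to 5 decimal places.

f(0.855000) = -1.808626, f(2.250000) = 5.327736
step 1: c = 1.208546, f(c) = -0.811387 < 0 → new bracket [1.208546, 2.250000]
step 2: c = 1.346192, f(c) = -0.317237 < 0 → new bracket [1.346192, 2.250000]
step 3: c = 1.396984, f(c) = -0.117012 < 0 → new bracket [1.396984, 2.250000]
step 4: c = 1.415316, f(c) = -0.042213 < 0 → new bracket [1.415316, 2.250000]

1.41532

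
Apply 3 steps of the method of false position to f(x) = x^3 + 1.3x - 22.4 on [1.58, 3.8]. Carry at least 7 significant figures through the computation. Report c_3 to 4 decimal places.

False-position update: c = (a·f(b) − b·f(a))/(f(b) − f(a)); replace the endpoint whose sign matches f(c).
f(1.580000) = -16.401688, f(3.800000) = 37.412000
step 1: c = 2.256626, f(c) = -7.974830 < 0 → new bracket [2.256626, 3.800000]
step 2: c = 2.527809, f(c) = -2.961602 < 0 → new bracket [2.527809, 3.800000]
step 3: c = 2.621131, f(c) = -0.984507 < 0 → new bracket [2.621131, 3.800000]

2.6211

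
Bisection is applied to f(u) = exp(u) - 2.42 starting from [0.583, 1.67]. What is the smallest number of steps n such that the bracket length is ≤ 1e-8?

Initial width b − a = 1.67 − 0.583 = 1.087000.
After n steps the width is (b−a)/2^n; need (b−a)/2^n ≤ 1e-8.
So n ≥ log₂(1.087000/1e-8) = log₂(108700000.0000) ≈ 26.6958.
Hence n = 27.

27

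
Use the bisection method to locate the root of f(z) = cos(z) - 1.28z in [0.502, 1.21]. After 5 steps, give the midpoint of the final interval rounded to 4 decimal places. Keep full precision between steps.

f(0.502000) = 0.234062, f(1.210000) = -1.195781 (opposite signs)
step 1: m = 0.856000, f(m) = -0.440216 < 0 → root in [0.502000, 0.856000]
step 2: m = 0.679000, f(m) = -0.090919 < 0 → root in [0.502000, 0.679000]
step 3: m = 0.590500, f(m) = 0.074822 > 0 → root in [0.590500, 0.679000]
step 4: m = 0.634750, f(m) = -0.007260 < 0 → root in [0.590500, 0.634750]
step 5: m = 0.612625, f(m) = 0.033981 > 0 → root in [0.612625, 0.634750]
Midpoint of [0.612625, 0.634750] = 0.623687

0.6237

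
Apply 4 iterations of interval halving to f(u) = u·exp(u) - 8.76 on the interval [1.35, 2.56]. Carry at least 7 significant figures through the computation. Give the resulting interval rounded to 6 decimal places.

f(1.350000) = -3.552476, f(2.560000) = 24.355692 (opposite signs)
step 1: m = 1.955000, f(m) = 5.049962 > 0 → root in [1.350000, 1.955000]
step 2: m = 1.652500, f(m) = -0.133928 < 0 → root in [1.652500, 1.955000]
step 3: m = 1.803750, f(m) = 2.193049 > 0 → root in [1.652500, 1.803750]
step 4: m = 1.728125, f(m) = 0.969495 > 0 → root in [1.652500, 1.728125]

[1.652500, 1.728125]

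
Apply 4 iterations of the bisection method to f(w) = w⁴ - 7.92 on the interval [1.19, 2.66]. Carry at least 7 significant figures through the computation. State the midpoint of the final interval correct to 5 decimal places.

1.69531

f(1.190000) = -5.914661, f(2.660000) = 42.144115 (opposite signs)
step 1: m = 1.925000, f(m) = 5.811657 > 0 → root in [1.190000, 1.925000]
step 2: m = 1.557500, f(m) = -2.035464 < 0 → root in [1.557500, 1.925000]
step 3: m = 1.741250, f(m) = 1.272730 > 0 → root in [1.557500, 1.741250]
step 4: m = 1.649375, f(m) = -0.519218 < 0 → root in [1.649375, 1.741250]
Midpoint of [1.649375, 1.741250] = 1.695312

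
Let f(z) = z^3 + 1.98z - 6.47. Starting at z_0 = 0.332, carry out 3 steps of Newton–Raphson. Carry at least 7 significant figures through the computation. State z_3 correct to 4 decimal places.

f'(z) = 3z^2 + 1.98
z_0 = 0.332000: f = -5.776046, f' = 2.310672 → z_1 = 0.332000 - (-5.776046)/(2.310672) = 2.831725
z_1 = 2.831725: f = 21.843486, f' = 26.036007 → z_2 = 2.831725 - (21.843486)/(26.036007) = 1.992753
z_2 = 1.992753: f = 5.389006, f' = 13.893197 → z_3 = 1.992753 - (5.389006)/(13.893197) = 1.604865

1.6049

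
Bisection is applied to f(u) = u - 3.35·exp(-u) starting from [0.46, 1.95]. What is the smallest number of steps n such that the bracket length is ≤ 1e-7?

24

Initial width b − a = 1.95 − 0.46 = 1.490000.
After n steps the width is (b−a)/2^n; need (b−a)/2^n ≤ 1e-7.
So n ≥ log₂(1.490000/1e-7) = log₂(14900000.0000) ≈ 23.8288.
Hence n = 24.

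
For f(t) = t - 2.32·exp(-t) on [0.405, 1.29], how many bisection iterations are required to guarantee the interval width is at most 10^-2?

Initial width b − a = 1.29 − 0.405 = 0.885000.
After n steps the width is (b−a)/2^n; need (b−a)/2^n ≤ 10^-2.
So n ≥ log₂(0.885000/10^-2) = log₂(88.5000) ≈ 6.4676.
Hence n = 7.

7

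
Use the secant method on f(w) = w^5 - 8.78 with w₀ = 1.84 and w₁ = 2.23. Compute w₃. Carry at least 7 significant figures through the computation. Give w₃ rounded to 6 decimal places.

Secant update: w_(k+1) = w_k − f(w_k)·(w_k − w_(k-1))/(f(w_k) − f(w_(k-1))).
f(w_0) = 12.310609, f(w_1) = 46.367308
w_2 = 2.230000 - (46.367308)·(2.230000 - 1.840000)/(46.367308 - (12.310609)) = 1.699025; f(w_2) = 5.377907
w_3 = 1.699025 - (5.377907)·(1.699025 - 2.230000)/(5.377907 - (46.367308)) = 1.629360; f(w_3) = 2.703790

1.629360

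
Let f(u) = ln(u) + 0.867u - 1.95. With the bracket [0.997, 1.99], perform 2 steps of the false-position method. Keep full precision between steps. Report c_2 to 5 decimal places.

1.66581

f(0.997000) = -1.088606, f(1.990000) = 0.463465
step 1: c = 1.693480, f(c) = 0.045032 > 0 → new bracket [0.997000, 1.693480]
step 2: c = 1.665813, f(c) = 0.004573 > 0 → new bracket [0.997000, 1.665813]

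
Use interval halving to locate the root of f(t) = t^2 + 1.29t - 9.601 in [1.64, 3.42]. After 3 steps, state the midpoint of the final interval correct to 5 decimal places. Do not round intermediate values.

f(1.640000) = -4.795800, f(3.420000) = 6.507200 (opposite signs)
step 1: m = 2.530000, f(m) = 0.063600 > 0 → root in [1.640000, 2.530000]
step 2: m = 2.085000, f(m) = -2.564125 < 0 → root in [2.085000, 2.530000]
step 3: m = 2.307500, f(m) = -1.299769 < 0 → root in [2.307500, 2.530000]
Midpoint of [2.307500, 2.530000] = 2.418750

2.41875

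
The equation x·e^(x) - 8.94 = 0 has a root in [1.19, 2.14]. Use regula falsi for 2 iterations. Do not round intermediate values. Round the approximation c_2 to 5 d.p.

False-position update: c = (a·f(b) − b·f(a))/(f(b) − f(a)); replace the endpoint whose sign matches f(c).
f(1.190000) = -5.028373, f(2.140000) = 9.248797
step 1: c = 1.524587, f(c) = -1.937197 < 0 → new bracket [1.524587, 2.140000]
step 2: c = 1.631165, f(c) = -0.605040 < 0 → new bracket [1.631165, 2.140000]

1.63116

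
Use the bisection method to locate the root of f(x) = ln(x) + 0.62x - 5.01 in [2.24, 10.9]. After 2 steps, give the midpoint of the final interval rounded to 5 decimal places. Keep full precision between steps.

f(2.240000) = -2.814724, f(10.900000) = 4.136763 (opposite signs)
step 1: m = 6.570000, f(m) = 0.945914 > 0 → root in [2.240000, 6.570000]
step 2: m = 4.405000, f(m) = -0.796160 < 0 → root in [4.405000, 6.570000]
Midpoint of [4.405000, 6.570000] = 5.487500

5.48750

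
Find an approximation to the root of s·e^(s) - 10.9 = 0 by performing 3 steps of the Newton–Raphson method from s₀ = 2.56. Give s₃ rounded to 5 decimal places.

1.80200

f'(s) = (s + 1)·e^(s)
s_0 = 2.560000: f = 22.215692, f' = 46.051510 → s_1 = 2.560000 - (22.215692)/(46.051510) = 2.077590
s_1 = 2.077590: f = 5.689983, f' = 24.575188 → s_2 = 2.077590 - (5.689983)/(24.575188) = 1.846057
s_2 = 1.846057: f = 0.794382, f' = 18.029172 → s_3 = 1.846057 - (0.794382)/(18.029172) = 1.801996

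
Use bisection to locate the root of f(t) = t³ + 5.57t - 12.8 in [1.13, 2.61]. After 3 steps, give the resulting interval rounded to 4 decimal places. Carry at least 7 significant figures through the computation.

[1.5000, 1.6850]

f(1.130000) = -5.063003, f(2.610000) = 19.517281 (opposite signs)
step 1: m = 1.870000, f(m) = 4.155103 > 0 → root in [1.130000, 1.870000]
step 2: m = 1.500000, f(m) = -1.070000 < 0 → root in [1.500000, 1.870000]
step 3: m = 1.685000, f(m) = 1.369544 > 0 → root in [1.500000, 1.685000]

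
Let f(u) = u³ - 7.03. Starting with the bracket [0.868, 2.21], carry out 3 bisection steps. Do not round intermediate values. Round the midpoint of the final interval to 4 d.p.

f(0.868000) = -6.376028, f(2.210000) = 3.763861 (opposite signs)
step 1: m = 1.539000, f(m) = -3.384846 < 0 → root in [1.539000, 2.210000]
step 2: m = 1.874500, f(m) = -0.443475 < 0 → root in [1.874500, 2.210000]
step 3: m = 2.042250, f(m) = 1.487786 > 0 → root in [1.874500, 2.042250]
Midpoint of [1.874500, 2.042250] = 1.958375

1.9584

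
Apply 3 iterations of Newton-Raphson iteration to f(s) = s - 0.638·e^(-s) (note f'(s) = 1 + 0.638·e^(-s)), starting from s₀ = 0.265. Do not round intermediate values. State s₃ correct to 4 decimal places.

0.4194

Newton update: s ← s − f(s)/f'(s).
s_0 = 0.265000: f = -0.224477, f' = 1.489477 → s_1 = 0.265000 - (-0.224477)/(1.489477) = 0.415709
s_1 = 0.415709: f = -0.005290, f' = 1.420999 → s_2 = 0.415709 - (-0.005290)/(1.420999) = 0.419431
s_2 = 0.419431: f = -0.000003, f' = 1.419434 → s_3 = 0.419431 - (-0.000003)/(1.419434) = 0.419433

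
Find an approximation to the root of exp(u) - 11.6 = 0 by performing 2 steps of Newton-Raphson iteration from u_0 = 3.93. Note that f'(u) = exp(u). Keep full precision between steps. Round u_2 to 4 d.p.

Newton update: u ← u − f(u)/f'(u).
u_0 = 3.930000: f = 39.306978, f' = 50.906978 → u_1 = 3.930000 - (39.306978)/(50.906978) = 3.157867
u_1 = 3.157867: f = 11.920364, f' = 23.520364 → u_2 = 3.157867 - (11.920364)/(23.520364) = 2.651056

2.6511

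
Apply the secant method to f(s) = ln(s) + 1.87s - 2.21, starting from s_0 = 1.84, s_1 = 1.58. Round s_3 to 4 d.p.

Secant update: s_(k+1) = s_k − f(s_k)·(s_k − s_(k-1))/(f(s_k) − f(s_(k-1))).
f(s_0) = 1.840566, f(s_1) = 1.202025
s_2 = 1.580000 - (1.202025)·(1.580000 - 1.840000)/(1.202025 - (1.840566)) = 1.090561; f(s_2) = -0.083957
s_3 = 1.090561 - (-0.083957)·(1.090561 - 1.580000)/(-0.083957 - (1.202025)) = 1.122515; f(s_3) = 0.004675

1.1225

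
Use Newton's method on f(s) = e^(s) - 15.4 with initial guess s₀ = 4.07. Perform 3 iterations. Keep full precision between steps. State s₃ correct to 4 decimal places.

f'(s) = e^(s)
s_0 = 4.070000: f = 43.156963, f' = 58.556963 → s_1 = 4.070000 - (43.156963)/(58.556963) = 3.332992
s_1 = 3.332992: f = 12.622052, f' = 28.022052 → s_2 = 3.332992 - (12.622052)/(28.022052) = 2.882559
s_2 = 2.882559: f = 2.459917, f' = 17.859917 → s_3 = 2.882559 - (2.459917)/(17.859917) = 2.744825

2.7448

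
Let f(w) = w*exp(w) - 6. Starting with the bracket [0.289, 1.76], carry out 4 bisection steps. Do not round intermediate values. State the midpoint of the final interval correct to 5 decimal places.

1.43822

f(0.289000) = -5.614158, f(1.760000) = 4.229890 (opposite signs)
step 1: m = 1.024500, f(m) = -3.146048 < 0 → root in [1.024500, 1.760000]
step 2: m = 1.392250, f(m) = -0.397734 < 0 → root in [1.392250, 1.760000]
step 3: m = 1.576125, f(m) = 1.622423 > 0 → root in [1.392250, 1.576125]
step 4: m = 1.484187, f(m) = 0.547315 > 0 → root in [1.392250, 1.484187]
Midpoint of [1.392250, 1.484187] = 1.438219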